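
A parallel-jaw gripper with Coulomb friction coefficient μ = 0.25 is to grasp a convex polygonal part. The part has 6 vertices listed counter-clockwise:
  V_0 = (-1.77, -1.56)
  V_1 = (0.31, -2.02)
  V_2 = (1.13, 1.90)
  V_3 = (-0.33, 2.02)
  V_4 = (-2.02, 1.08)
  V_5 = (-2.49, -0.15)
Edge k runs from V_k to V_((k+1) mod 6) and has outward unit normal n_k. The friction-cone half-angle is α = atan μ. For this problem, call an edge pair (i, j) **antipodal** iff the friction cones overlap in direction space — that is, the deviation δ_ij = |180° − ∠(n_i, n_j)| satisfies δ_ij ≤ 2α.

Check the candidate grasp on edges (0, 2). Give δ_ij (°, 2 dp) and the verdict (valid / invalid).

α = atan 0.25 = 14.04°;  2α = 28.07°
edge 0: e_0 = (+2.08, -0.46);  n_0 = (-0.2159, -0.9764)
edge 2: e_2 = (-1.46, +0.12);  n_2 = (+0.0819, +0.9966)
∠(n_0, n_2) = 172.23°
δ = |180° − 172.23°| = 7.77°
7.77° ≤ 2α = 28.07°  →  valid

δ = 7.77°, valid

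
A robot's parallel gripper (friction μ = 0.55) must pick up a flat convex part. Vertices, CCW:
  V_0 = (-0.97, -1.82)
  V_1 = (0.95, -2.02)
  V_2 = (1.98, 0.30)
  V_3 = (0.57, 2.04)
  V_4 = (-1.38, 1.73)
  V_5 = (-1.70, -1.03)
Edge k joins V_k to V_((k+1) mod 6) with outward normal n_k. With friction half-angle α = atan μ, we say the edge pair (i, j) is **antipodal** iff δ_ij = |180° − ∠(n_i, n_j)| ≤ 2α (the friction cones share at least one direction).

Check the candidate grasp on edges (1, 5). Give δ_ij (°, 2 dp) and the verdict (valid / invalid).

α = atan 0.55 = 28.81°;  2α = 57.62°
edge 1: e_1 = (+1.03, +2.32);  n_1 = (+0.9140, -0.4058)
edge 5: e_5 = (+0.73, -0.79);  n_5 = (-0.7344, -0.6787)
∠(n_1, n_5) = 113.32°
δ = |180° − 113.32°| = 66.68°
66.68° > 2α = 57.62°  →  invalid

δ = 66.68°, invalid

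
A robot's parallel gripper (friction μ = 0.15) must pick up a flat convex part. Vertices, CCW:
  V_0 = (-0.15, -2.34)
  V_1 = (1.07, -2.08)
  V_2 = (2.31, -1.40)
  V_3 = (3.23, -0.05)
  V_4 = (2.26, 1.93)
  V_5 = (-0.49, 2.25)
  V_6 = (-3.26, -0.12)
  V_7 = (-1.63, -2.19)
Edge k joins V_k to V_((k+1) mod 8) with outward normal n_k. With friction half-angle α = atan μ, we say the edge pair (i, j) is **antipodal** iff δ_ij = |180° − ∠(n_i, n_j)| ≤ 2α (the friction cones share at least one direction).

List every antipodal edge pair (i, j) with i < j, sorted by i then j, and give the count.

count = 4; pairs: (1,5), (2,5), (3,6), (4,7)

α = atan 0.15 = 8.53°;  2α = 17.06°
n_0 = (+0.2084, -0.9780)
n_1 = (+0.4808, -0.8768)
n_2 = (+0.8264, -0.5631)
n_3 = (+0.8980, +0.4399)
n_4 = (+0.1156, +0.9933)
n_5 = (-0.6501, +0.7598)
n_6 = (-0.7857, -0.6187)
n_7 = (-0.1008, -0.9949)
  (0,1): δ = 163.29°  ·
  (0,2): δ = 136.30°  ·
  (0,3): δ = 75.93°  ·
  (0,4): δ = 18.67°  ·
  (0,5): δ = 28.52°  ·
  (0,6): δ = 116.19°  ·
  (0,7): δ = 162.18°  ·
  (1,2): δ = 153.01°  ·
  (1,3): δ = 92.64°  ·
  (1,4): δ = 35.38°  ·
  (1,5): δ = 11.81°  ✓
  (1,6): δ = 99.48°  ·
  (1,7): δ = 145.47°  ·
  (2,3): δ = 119.63°  ·
  (2,4): δ = 62.36°  ·
  (2,5): δ = 15.18°  ✓
  (2,6): δ = 72.49°  ·
  (2,7): δ = 118.49°  ·
  (3,4): δ = 122.74°  ·
  (3,5): δ = 75.55°  ·
  (3,6): δ = 12.12°  ✓
  (3,7): δ = 58.11°  ·
  (4,5): δ = 132.81°  ·
  (4,6): δ = 45.14°  ·
  (4,7): δ = 0.85°  ✓
  (5,6): δ = 92.33°  ·
  (5,7): δ = 46.34°  ·
  (6,7): δ = 134.01°  ·
antipodal pairs: 4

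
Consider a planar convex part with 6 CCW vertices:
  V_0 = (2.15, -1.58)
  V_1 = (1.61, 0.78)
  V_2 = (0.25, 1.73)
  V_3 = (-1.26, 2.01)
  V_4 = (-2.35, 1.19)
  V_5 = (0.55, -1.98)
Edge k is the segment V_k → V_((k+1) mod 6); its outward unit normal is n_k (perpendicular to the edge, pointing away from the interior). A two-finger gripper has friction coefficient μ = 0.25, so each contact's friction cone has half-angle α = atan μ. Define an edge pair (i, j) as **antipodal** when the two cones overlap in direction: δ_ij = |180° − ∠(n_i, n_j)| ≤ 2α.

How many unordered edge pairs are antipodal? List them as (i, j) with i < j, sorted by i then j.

α = atan 0.25 = 14.04°;  2α = 28.07°
n_0 = (+0.9748, +0.2230)
n_1 = (+0.5727, +0.8198)
n_2 = (+0.1823, +0.9832)
n_3 = (-0.6012, +0.7991)
n_4 = (-0.7378, -0.6750)
n_5 = (+0.2425, -0.9701)
  (0,1): δ = 137.82°  ·
  (0,2): δ = 113.39°  ·
  (0,3): δ = 65.93°  ·
  (0,4): δ = 29.56°  ·
  (0,5): δ = 91.15°  ·
  (1,2): δ = 155.57°  ·
  (1,3): δ = 108.11°  ·
  (1,4): δ = 12.61°  ✓
  (1,5): δ = 48.97°  ·
  (2,3): δ = 132.54°  ·
  (2,4): δ = 37.04°  ·
  (2,5): δ = 24.54°  ✓
  (3,4): δ = 84.50°  ·
  (3,5): δ = 22.92°  ✓
  (4,5): δ = 118.42°  ·
antipodal pairs: 3

count = 3; pairs: (1,4), (2,5), (3,5)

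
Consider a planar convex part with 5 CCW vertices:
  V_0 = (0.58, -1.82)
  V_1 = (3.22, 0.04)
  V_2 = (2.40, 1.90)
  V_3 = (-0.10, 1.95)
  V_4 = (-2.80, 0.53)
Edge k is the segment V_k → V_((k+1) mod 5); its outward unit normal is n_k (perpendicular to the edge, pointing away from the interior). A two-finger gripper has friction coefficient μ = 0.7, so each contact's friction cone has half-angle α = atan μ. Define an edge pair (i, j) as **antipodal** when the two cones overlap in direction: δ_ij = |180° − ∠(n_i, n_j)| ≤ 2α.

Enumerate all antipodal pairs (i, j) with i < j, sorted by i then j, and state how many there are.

count = 5; pairs: (0,2), (0,3), (1,4), (2,4), (3,4)

α = atan 0.7 = 34.99°;  2α = 69.98°
n_0 = (+0.5760, -0.8175)
n_1 = (+0.9150, +0.4034)
n_2 = (+0.0200, +0.9998)
n_3 = (-0.4655, +0.8851)
n_4 = (-0.5709, -0.8211)
  (0,1): δ = 101.38°  ·
  (0,2): δ = 36.31°  ✓
  (0,3): δ = 7.43°  ✓
  (0,4): δ = 110.02°  ·
  (1,2): δ = 114.94°  ·
  (1,3): δ = 86.05°  ·
  (1,4): δ = 31.40°  ✓
  (2,3): δ = 151.11°  ·
  (2,4): δ = 33.66°  ✓
  (3,4): δ = 62.55°  ✓
antipodal pairs: 5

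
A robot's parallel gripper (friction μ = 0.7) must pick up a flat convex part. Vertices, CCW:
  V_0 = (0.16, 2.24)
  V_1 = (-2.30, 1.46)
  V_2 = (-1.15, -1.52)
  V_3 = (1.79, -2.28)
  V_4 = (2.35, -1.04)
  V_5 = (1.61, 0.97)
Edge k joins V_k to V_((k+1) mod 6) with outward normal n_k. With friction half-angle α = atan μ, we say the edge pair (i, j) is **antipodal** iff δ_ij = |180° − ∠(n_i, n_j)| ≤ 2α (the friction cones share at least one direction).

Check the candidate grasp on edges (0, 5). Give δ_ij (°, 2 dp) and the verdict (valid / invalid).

δ = 121.19°, invalid

α = atan 0.7 = 34.99°;  2α = 69.98°
edge 0: e_0 = (-2.46, -0.78);  n_0 = (-0.3022, +0.9532)
edge 5: e_5 = (-1.45, +1.27);  n_5 = (+0.6589, +0.7523)
∠(n_0, n_5) = 58.81°
δ = |180° − 58.81°| = 121.19°
121.19° > 2α = 69.98°  →  invalid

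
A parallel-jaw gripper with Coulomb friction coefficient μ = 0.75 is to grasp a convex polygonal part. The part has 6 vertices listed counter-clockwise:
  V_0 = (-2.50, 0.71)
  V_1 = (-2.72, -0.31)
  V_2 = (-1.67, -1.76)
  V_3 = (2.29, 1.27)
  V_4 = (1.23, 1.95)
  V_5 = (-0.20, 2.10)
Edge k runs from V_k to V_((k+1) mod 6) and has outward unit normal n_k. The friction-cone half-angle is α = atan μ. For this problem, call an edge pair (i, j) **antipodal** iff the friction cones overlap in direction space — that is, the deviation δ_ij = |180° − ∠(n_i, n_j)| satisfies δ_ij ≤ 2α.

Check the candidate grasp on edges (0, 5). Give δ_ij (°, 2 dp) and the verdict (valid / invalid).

α = atan 0.75 = 36.87°;  2α = 73.74°
edge 0: e_0 = (-0.22, -1.02);  n_0 = (-0.9775, +0.2108)
edge 5: e_5 = (-2.30, -1.39);  n_5 = (-0.5172, +0.8558)
∠(n_0, n_5) = 46.68°
δ = |180° − 46.68°| = 133.32°
133.32° > 2α = 73.74°  →  invalid

δ = 133.32°, invalid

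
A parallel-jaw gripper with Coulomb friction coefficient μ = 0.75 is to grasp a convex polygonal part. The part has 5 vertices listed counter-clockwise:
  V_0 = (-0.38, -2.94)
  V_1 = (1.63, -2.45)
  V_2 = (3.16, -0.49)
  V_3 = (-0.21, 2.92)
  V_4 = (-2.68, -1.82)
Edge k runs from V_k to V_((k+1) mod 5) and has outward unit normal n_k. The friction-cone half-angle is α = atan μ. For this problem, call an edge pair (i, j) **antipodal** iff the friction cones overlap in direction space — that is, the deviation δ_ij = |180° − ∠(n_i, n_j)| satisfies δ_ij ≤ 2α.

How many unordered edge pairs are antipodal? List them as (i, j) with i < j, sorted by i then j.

count = 5; pairs: (0,2), (0,3), (1,3), (2,3), (2,4)

α = atan 0.75 = 36.87°;  2α = 73.74°
n_0 = (+0.2368, -0.9715)
n_1 = (+0.7883, -0.6153)
n_2 = (+0.7113, +0.7029)
n_3 = (-0.8868, +0.4621)
n_4 = (-0.4378, -0.8991)
  (0,1): δ = 141.68°  ·
  (0,2): δ = 59.04°  ✓
  (0,3): δ = 48.78°  ✓
  (0,4): δ = 140.34°  ·
  (1,2): δ = 97.36°  ·
  (1,3): δ = 10.45°  ✓
  (1,4): δ = 102.01°  ·
  (2,3): δ = 72.19°  ✓
  (2,4): δ = 19.37°  ✓
  (3,4): δ = 88.44°  ·
antipodal pairs: 5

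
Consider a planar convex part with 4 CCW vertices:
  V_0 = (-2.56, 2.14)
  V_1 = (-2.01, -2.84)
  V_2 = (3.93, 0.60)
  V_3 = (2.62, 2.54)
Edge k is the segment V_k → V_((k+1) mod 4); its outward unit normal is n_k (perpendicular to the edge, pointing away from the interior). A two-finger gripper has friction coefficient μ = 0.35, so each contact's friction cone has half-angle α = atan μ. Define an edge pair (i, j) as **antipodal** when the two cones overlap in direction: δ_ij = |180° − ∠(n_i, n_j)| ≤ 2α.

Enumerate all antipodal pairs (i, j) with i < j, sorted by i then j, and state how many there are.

α = atan 0.35 = 19.29°;  2α = 38.58°
n_0 = (-0.9940, -0.1098)
n_1 = (+0.5012, -0.8654)
n_2 = (+0.8287, +0.5596)
n_3 = (-0.0770, +0.9970)
  (0,1): δ = 66.23°  ·
  (0,2): δ = 27.73°  ✓
  (0,3): δ = 88.11°  ·
  (1,2): δ = 86.05°  ·
  (1,3): δ = 25.66°  ✓
  (2,3): δ = 119.61°  ·
antipodal pairs: 2

count = 2; pairs: (0,2), (1,3)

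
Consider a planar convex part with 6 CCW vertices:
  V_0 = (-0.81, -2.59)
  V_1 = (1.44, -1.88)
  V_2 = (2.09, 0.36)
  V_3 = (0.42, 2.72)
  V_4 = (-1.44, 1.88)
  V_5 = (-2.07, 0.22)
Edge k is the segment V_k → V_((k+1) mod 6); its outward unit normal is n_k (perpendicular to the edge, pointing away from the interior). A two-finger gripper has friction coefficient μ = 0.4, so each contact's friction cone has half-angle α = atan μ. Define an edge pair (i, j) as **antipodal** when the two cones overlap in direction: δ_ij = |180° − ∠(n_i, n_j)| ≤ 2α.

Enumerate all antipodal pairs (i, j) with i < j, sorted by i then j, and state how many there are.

α = atan 0.4 = 21.80°;  2α = 43.60°
n_0 = (+0.3009, -0.9536)
n_1 = (+0.9604, -0.2787)
n_2 = (+0.8163, +0.5776)
n_3 = (-0.4116, +0.9114)
n_4 = (-0.9349, +0.3548)
n_5 = (-0.9125, -0.4091)
  (0,1): δ = 123.69°  ·
  (0,2): δ = 72.23°  ·
  (0,3): δ = 6.79°  ✓
  (0,4): δ = 51.70°  ·
  (0,5): δ = 96.64°  ·
  (1,2): δ = 128.53°  ·
  (1,3): δ = 49.51°  ·
  (1,4): δ = 4.60°  ✓
  (1,5): δ = 40.33°  ✓
  (2,3): δ = 100.98°  ·
  (2,4): δ = 56.07°  ·
  (2,5): δ = 11.13°  ✓
  (3,4): δ = 135.09°  ·
  (3,5): δ = 90.15°  ·
  (4,5): δ = 135.07°  ·
antipodal pairs: 4

count = 4; pairs: (0,3), (1,4), (1,5), (2,5)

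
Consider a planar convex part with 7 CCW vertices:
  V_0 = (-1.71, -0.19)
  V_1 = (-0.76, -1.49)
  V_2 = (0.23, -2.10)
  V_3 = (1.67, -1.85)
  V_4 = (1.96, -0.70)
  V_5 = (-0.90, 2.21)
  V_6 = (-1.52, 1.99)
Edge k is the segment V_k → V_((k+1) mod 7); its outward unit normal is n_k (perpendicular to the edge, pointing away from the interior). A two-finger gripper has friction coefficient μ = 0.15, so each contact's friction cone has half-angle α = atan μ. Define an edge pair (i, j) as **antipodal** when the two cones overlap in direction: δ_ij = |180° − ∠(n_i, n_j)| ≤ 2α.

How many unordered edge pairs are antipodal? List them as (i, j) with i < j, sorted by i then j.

count = 4; pairs: (0,4), (1,4), (2,5), (3,6)

α = atan 0.15 = 8.53°;  2α = 17.06°
n_0 = (-0.8074, -0.5900)
n_1 = (-0.5246, -0.8514)
n_2 = (+0.1711, -0.9853)
n_3 = (+0.9696, -0.2445)
n_4 = (+0.7132, +0.7010)
n_5 = (-0.3344, +0.9424)
n_6 = (-0.9962, +0.0868)
  (0,1): δ = 157.80°  ·
  (0,2): δ = 116.31°  ·
  (0,3): δ = 50.31°  ·
  (0,4): δ = 8.35°  ✓
  (0,5): δ = 73.38°  ·
  (0,6): δ = 138.86°  ·
  (1,2): δ = 138.51°  ·
  (1,3): δ = 72.51°  ·
  (1,4): δ = 13.86°  ✓
  (1,5): δ = 51.18°  ·
  (1,6): δ = 116.66°  ·
  (2,3): δ = 114.00°  ·
  (2,4): δ = 55.35°  ·
  (2,5): δ = 9.69°  ✓
  (2,6): δ = 75.17°  ·
  (3,4): δ = 121.34°  ·
  (3,5): δ = 56.31°  ·
  (3,6): δ = 9.17°  ✓
  (4,5): δ = 114.97°  ·
  (4,6): δ = 49.48°  ·
  (5,6): δ = 114.52°  ·
antipodal pairs: 4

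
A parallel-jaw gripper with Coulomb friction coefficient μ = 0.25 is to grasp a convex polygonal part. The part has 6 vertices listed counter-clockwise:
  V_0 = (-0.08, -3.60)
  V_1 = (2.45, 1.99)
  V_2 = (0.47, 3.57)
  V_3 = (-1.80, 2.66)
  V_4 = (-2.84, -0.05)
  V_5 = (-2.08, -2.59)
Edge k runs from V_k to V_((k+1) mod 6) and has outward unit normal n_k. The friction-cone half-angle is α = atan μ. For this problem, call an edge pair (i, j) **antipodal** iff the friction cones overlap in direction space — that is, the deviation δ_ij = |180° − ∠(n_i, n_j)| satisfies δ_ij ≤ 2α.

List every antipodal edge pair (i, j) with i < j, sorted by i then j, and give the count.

α = atan 0.25 = 14.04°;  2α = 28.07°
n_0 = (+0.9110, -0.4123)
n_1 = (+0.6237, +0.7816)
n_2 = (-0.3721, +0.9282)
n_3 = (-0.9336, +0.3583)
n_4 = (-0.9580, -0.2867)
n_5 = (-0.4508, -0.8926)
  (0,1): δ = 104.24°  ·
  (0,2): δ = 43.80°  ·
  (0,3): δ = 3.36°  ✓
  (0,4): δ = 41.01°  ·
  (0,5): δ = 87.56°  ·
  (1,2): δ = 119.57°  ·
  (1,3): δ = 72.41°  ·
  (1,4): δ = 34.75°  ·
  (1,5): δ = 11.80°  ✓
  (2,3): δ = 132.84°  ·
  (2,4): δ = 95.19°  ·
  (2,5): δ = 48.64°  ·
  (3,4): δ = 142.35°  ·
  (3,5): δ = 95.80°  ·
  (4,5): δ = 133.45°  ·
antipodal pairs: 2

count = 2; pairs: (0,3), (1,5)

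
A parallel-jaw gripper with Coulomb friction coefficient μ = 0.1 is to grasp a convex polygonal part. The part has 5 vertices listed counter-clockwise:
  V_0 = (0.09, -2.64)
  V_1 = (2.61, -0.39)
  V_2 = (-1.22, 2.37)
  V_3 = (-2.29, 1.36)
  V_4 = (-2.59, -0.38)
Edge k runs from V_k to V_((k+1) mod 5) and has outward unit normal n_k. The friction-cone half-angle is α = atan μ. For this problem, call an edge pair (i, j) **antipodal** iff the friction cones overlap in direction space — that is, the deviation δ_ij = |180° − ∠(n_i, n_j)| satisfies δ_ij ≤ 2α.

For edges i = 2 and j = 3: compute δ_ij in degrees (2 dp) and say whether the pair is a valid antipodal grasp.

δ = 143.13°, invalid

α = atan 0.1 = 5.71°;  2α = 11.42°
edge 2: e_2 = (-1.07, -1.01);  n_2 = (-0.6864, +0.7272)
edge 3: e_3 = (-0.30, -1.74);  n_3 = (-0.9855, +0.1699)
∠(n_2, n_3) = 36.87°
δ = |180° − 36.87°| = 143.13°
143.13° > 2α = 11.42°  →  invalid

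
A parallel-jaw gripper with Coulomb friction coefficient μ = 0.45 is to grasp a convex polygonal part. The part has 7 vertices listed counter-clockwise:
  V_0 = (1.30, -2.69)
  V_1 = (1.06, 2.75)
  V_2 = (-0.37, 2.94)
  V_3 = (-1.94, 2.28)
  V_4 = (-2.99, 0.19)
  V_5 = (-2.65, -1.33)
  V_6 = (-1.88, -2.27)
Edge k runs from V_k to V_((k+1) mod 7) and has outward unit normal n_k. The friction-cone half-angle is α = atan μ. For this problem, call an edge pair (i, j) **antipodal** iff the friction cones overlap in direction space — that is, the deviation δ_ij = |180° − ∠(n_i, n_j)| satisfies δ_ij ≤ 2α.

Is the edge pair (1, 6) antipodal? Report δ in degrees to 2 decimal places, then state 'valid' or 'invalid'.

α = atan 0.45 = 24.23°;  2α = 48.46°
edge 1: e_1 = (-1.43, +0.19);  n_1 = (+0.1317, +0.9913)
edge 6: e_6 = (+3.18, -0.42);  n_6 = (-0.1309, -0.9914)
∠(n_1, n_6) = 179.96°
δ = |180° − 179.96°| = 0.04°
0.04° ≤ 2α = 48.46°  →  valid

δ = 0.04°, valid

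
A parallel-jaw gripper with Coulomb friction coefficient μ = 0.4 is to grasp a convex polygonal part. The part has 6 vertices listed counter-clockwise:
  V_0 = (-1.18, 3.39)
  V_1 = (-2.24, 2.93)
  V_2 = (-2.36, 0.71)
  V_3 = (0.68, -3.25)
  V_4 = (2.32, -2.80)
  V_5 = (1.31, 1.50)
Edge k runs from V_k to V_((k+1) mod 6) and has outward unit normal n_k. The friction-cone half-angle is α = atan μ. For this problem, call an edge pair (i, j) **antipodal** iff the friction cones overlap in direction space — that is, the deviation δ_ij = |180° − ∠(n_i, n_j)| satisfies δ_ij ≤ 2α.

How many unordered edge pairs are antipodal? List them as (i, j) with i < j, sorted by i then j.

count = 4; pairs: (0,3), (1,4), (2,4), (2,5)

α = atan 0.4 = 21.80°;  2α = 43.60°
n_0 = (-0.3981, +0.9173)
n_1 = (-0.9985, +0.0540)
n_2 = (-0.7932, -0.6089)
n_3 = (+0.2646, -0.9644)
n_4 = (+0.9735, +0.2287)
n_5 = (+0.6046, +0.7965)
  (0,1): δ = 116.55°  ·
  (0,2): δ = 75.95°  ·
  (0,3): δ = 8.12°  ✓
  (0,4): δ = 79.76°  ·
  (0,5): δ = 119.34°  ·
  (1,2): δ = 139.39°  ·
  (1,3): δ = 71.56°  ·
  (1,4): δ = 16.31°  ✓
  (1,5): δ = 55.89°  ·
  (2,3): δ = 112.17°  ·
  (2,4): δ = 24.29°  ✓
  (2,5): δ = 15.29°  ✓
  (3,4): δ = 92.13°  ·
  (3,5): δ = 52.54°  ·
  (4,5): δ = 140.42°  ·
antipodal pairs: 4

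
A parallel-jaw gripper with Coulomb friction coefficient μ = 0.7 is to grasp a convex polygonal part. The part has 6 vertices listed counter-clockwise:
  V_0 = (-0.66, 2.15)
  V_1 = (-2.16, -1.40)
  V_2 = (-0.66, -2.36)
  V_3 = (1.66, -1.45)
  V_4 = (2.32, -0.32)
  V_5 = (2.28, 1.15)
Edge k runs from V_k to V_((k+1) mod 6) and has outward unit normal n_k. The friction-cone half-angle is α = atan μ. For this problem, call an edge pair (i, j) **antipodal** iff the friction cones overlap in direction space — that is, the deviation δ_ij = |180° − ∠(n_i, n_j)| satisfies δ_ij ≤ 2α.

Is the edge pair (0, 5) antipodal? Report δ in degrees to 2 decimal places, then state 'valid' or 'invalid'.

δ = 94.12°, invalid

α = atan 0.7 = 34.99°;  2α = 69.98°
edge 0: e_0 = (-1.50, -3.55);  n_0 = (-0.9211, +0.3892)
edge 5: e_5 = (-2.94, +1.00);  n_5 = (+0.3220, +0.9467)
∠(n_0, n_5) = 85.88°
δ = |180° − 85.88°| = 94.12°
94.12° > 2α = 69.98°  →  invalid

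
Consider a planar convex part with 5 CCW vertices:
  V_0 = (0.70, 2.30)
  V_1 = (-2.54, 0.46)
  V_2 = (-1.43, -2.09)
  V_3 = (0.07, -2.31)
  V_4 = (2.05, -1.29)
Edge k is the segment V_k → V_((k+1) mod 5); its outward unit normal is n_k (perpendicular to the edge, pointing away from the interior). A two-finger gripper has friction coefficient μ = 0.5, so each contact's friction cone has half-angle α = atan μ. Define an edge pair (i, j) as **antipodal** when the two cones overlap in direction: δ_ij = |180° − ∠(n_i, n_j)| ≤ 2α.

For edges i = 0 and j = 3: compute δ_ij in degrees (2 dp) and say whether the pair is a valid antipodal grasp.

α = atan 0.5 = 26.57°;  2α = 53.13°
edge 0: e_0 = (-3.24, -1.84);  n_0 = (-0.4938, +0.8696)
edge 3: e_3 = (+1.98, +1.02);  n_3 = (+0.4580, -0.8890)
∠(n_0, n_3) = 177.66°
δ = |180° − 177.66°| = 2.34°
2.34° ≤ 2α = 53.13°  →  valid

δ = 2.34°, valid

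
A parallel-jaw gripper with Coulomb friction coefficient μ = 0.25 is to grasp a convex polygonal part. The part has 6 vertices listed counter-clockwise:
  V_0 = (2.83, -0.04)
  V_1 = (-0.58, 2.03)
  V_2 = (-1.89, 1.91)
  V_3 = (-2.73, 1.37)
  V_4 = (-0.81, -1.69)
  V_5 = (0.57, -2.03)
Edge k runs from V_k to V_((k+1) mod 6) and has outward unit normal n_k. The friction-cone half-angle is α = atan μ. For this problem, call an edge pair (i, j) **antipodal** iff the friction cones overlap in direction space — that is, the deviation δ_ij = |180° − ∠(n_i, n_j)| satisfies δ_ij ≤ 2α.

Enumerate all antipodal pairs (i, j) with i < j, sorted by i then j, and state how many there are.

count = 4; pairs: (0,3), (0,4), (1,4), (2,5)

α = atan 0.25 = 14.04°;  2α = 28.07°
n_0 = (+0.5189, +0.8548)
n_1 = (-0.0912, +0.9958)
n_2 = (-0.5408, +0.8412)
n_3 = (-0.8471, -0.5315)
n_4 = (-0.2392, -0.9710)
n_5 = (+0.6609, -0.7505)
  (0,1): δ = 143.51°  ·
  (0,2): δ = 116.01°  ·
  (0,3): δ = 26.63°  ✓
  (0,4): δ = 17.42°  ✓
  (0,5): δ = 72.62°  ·
  (1,2): δ = 152.50°  ·
  (1,3): δ = 63.13°  ·
  (1,4): δ = 19.07°  ✓
  (1,5): δ = 36.13°  ·
  (2,3): δ = 90.63°  ·
  (2,4): δ = 46.58°  ·
  (2,5): δ = 8.63°  ✓
  (3,4): δ = 135.95°  ·
  (3,5): δ = 80.74°  ·
  (4,5): δ = 124.79°  ·
antipodal pairs: 4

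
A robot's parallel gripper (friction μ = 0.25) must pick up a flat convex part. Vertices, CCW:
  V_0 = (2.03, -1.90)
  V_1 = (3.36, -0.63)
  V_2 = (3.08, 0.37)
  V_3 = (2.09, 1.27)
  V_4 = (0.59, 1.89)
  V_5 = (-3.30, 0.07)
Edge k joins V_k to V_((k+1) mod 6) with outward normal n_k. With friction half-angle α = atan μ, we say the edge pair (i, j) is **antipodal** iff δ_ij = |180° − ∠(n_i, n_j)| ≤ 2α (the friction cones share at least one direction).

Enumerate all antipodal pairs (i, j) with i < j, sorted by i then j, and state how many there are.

α = atan 0.25 = 14.04°;  2α = 28.07°
n_0 = (+0.6906, -0.7232)
n_1 = (+0.9630, +0.2696)
n_2 = (+0.6727, +0.7399)
n_3 = (+0.3820, +0.9242)
n_4 = (-0.4238, +0.9058)
n_5 = (-0.3467, -0.9380)
  (0,1): δ = 118.04°  ·
  (0,2): δ = 85.95°  ·
  (0,3): δ = 66.13°  ·
  (0,4): δ = 18.60°  ✓
  (0,5): δ = 116.04°  ·
  (1,2): δ = 147.92°  ·
  (1,3): δ = 128.10°  ·
  (1,4): δ = 80.57°  ·
  (1,5): δ = 54.07°  ·
  (2,3): δ = 160.18°  ·
  (2,4): δ = 112.65°  ·
  (2,5): δ = 21.99°  ✓
  (3,4): δ = 132.47°  ·
  (3,5): δ = 2.17°  ✓
  (4,5): δ = 45.36°  ·
antipodal pairs: 3

count = 3; pairs: (0,4), (2,5), (3,5)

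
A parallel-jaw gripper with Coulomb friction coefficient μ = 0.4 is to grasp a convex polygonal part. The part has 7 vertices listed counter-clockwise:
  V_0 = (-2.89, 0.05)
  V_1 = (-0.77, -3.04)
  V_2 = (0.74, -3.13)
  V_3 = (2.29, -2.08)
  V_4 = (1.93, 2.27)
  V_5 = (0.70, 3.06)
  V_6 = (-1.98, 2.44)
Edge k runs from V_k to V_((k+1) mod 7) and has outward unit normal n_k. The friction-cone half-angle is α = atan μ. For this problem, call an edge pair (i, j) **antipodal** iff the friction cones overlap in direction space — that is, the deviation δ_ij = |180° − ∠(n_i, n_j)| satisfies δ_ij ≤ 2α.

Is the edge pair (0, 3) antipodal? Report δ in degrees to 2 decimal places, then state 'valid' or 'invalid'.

δ = 29.72°, valid

α = atan 0.4 = 21.80°;  2α = 43.60°
edge 0: e_0 = (+2.12, -3.09);  n_0 = (-0.8246, -0.5657)
edge 3: e_3 = (-0.36, +4.35);  n_3 = (+0.9966, +0.0825)
∠(n_0, n_3) = 150.28°
δ = |180° − 150.28°| = 29.72°
29.72° ≤ 2α = 43.60°  →  valid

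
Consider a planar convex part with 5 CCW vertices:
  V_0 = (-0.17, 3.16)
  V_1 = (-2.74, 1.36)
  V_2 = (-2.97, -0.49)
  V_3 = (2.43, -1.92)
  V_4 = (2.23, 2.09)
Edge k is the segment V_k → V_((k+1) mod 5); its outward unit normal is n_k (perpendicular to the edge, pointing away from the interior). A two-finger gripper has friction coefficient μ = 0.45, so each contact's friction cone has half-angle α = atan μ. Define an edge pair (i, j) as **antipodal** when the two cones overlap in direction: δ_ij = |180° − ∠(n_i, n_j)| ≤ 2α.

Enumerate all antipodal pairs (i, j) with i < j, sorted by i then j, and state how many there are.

count = 2; pairs: (1,3), (2,4)

α = atan 0.45 = 24.23°;  2α = 48.46°
n_0 = (-0.5737, +0.8191)
n_1 = (-0.9924, +0.1234)
n_2 = (-0.2560, -0.9667)
n_3 = (+0.9988, +0.0498)
n_4 = (+0.4072, +0.9133)
  (0,1): δ = 132.09°  ·
  (0,2): δ = 49.84°  ·
  (0,3): δ = 57.85°  ·
  (0,4): δ = 120.96°  ·
  (1,2): δ = 97.75°  ·
  (1,3): δ = 9.94°  ✓
  (1,4): δ = 73.06°  ·
  (2,3): δ = 72.31°  ·
  (2,4): δ = 9.20°  ✓
  (3,4): δ = 116.88°  ·
antipodal pairs: 2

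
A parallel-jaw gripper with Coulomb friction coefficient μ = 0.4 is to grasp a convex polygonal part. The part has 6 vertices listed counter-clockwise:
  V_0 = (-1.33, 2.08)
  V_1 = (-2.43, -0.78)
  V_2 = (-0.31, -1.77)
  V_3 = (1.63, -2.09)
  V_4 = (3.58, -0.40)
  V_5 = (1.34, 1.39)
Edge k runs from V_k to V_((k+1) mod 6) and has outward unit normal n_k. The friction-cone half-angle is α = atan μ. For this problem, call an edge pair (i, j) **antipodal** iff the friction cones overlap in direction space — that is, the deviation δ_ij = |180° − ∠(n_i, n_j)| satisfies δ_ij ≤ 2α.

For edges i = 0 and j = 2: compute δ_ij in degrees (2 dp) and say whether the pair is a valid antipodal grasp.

δ = 78.33°, invalid

α = atan 0.4 = 21.80°;  2α = 43.60°
edge 0: e_0 = (-1.10, -2.86);  n_0 = (-0.9333, +0.3590)
edge 2: e_2 = (+1.94, -0.32);  n_2 = (-0.1627, -0.9867)
∠(n_0, n_2) = 101.67°
δ = |180° − 101.67°| = 78.33°
78.33° > 2α = 43.60°  →  invalid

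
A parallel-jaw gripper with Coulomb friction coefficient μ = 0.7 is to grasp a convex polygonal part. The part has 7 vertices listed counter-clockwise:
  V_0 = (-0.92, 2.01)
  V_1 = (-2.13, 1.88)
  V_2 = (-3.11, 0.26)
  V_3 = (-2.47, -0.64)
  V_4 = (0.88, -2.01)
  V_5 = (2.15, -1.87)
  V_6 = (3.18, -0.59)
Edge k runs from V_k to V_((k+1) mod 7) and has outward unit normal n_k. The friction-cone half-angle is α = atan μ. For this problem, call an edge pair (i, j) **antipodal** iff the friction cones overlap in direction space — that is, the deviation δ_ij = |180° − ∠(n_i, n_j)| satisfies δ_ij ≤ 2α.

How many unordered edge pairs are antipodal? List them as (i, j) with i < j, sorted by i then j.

count = 9; pairs: (0,2), (0,3), (0,4), (0,5), (1,4), (1,5), (2,6), (3,6), (4,6)

α = atan 0.7 = 34.99°;  2α = 69.98°
n_0 = (-0.1068, +0.9943)
n_1 = (-0.8556, +0.5176)
n_2 = (-0.8150, -0.5795)
n_3 = (-0.3785, -0.9256)
n_4 = (+0.1096, -0.9940)
n_5 = (+0.7791, -0.6269)
n_6 = (+0.5355, +0.8445)
  (0,1): δ = 127.30°  ·
  (0,2): δ = 60.72°  ✓
  (0,3): δ = 28.37°  ✓
  (0,4): δ = 0.16°  ✓
  (0,5): δ = 45.04°  ✓
  (0,6): δ = 141.49°  ·
  (1,2): δ = 113.41°  ·
  (1,3): δ = 81.07°  ·
  (1,4): δ = 52.54°  ✓
  (1,5): δ = 7.65°  ✓
  (1,6): δ = 88.79°  ·
  (2,3): δ = 147.66°  ·
  (2,4): δ = 119.13°  ·
  (2,5): δ = 74.24°  ·
  (2,6): δ = 22.20°  ✓
  (3,4): δ = 151.47°  ·
  (3,5): δ = 106.58°  ·
  (3,6): δ = 10.14°  ✓
  (4,5): δ = 135.11°  ·
  (4,6): δ = 38.67°  ✓
  (5,6): δ = 83.56°  ·
antipodal pairs: 9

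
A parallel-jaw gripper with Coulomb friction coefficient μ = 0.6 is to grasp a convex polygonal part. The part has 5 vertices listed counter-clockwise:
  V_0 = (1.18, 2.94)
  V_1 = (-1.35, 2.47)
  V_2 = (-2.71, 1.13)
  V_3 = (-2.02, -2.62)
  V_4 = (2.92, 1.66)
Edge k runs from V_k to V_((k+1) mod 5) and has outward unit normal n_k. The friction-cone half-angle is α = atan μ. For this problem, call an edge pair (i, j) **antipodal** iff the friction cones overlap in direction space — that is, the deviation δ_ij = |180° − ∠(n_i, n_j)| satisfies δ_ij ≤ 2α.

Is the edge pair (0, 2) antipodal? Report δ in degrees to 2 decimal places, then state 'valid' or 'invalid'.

δ = 90.10°, invalid

α = atan 0.6 = 30.96°;  2α = 61.93°
edge 0: e_0 = (-2.53, -0.47);  n_0 = (-0.1826, +0.9832)
edge 2: e_2 = (+0.69, -3.75);  n_2 = (-0.9835, -0.1810)
∠(n_0, n_2) = 89.90°
δ = |180° − 89.90°| = 90.10°
90.10° > 2α = 61.93°  →  invalid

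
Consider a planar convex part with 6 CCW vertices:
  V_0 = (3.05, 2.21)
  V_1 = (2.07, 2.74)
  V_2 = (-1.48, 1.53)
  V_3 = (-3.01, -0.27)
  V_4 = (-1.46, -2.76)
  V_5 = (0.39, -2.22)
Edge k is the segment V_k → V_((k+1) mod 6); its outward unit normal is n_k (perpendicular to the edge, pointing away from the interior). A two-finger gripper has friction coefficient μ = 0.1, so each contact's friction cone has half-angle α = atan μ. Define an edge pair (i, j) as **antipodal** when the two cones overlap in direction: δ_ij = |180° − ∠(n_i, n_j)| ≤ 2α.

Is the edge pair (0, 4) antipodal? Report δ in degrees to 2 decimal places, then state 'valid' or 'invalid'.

α = atan 0.1 = 5.71°;  2α = 11.42°
edge 0: e_0 = (-0.98, +0.53);  n_0 = (+0.4757, +0.8796)
edge 4: e_4 = (+1.85, +0.54);  n_4 = (+0.2802, -0.9599)
∠(n_0, n_4) = 135.32°
δ = |180° − 135.32°| = 44.68°
44.68° > 2α = 11.42°  →  invalid

δ = 44.68°, invalid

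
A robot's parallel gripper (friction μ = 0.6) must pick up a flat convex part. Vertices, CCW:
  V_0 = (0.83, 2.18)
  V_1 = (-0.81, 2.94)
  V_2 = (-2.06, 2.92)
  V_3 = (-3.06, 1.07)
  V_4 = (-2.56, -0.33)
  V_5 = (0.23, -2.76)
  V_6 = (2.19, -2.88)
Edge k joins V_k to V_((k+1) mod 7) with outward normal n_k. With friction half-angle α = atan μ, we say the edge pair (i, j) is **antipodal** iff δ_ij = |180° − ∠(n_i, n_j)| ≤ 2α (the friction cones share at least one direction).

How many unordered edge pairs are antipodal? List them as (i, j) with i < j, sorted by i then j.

count = 8; pairs: (0,3), (0,4), (0,5), (1,4), (1,5), (2,6), (3,6), (4,6)

α = atan 0.6 = 30.96°;  2α = 61.93°
n_0 = (+0.4205, +0.9073)
n_1 = (-0.0160, +0.9999)
n_2 = (-0.8797, +0.4755)
n_3 = (-0.9417, -0.3363)
n_4 = (-0.6568, -0.7541)
n_5 = (-0.0611, -0.9981)
n_6 = (+0.9657, +0.2596)
  (0,1): δ = 154.22°  ·
  (0,2): δ = 93.53°  ·
  (0,3): δ = 45.48°  ✓
  (0,4): δ = 16.19°  ✓
  (0,5): δ = 21.36°  ✓
  (0,6): δ = 129.91°  ·
  (1,2): δ = 119.31°  ·
  (1,3): δ = 71.26°  ·
  (1,4): δ = 41.97°  ✓
  (1,5): δ = 4.42°  ✓
  (1,6): δ = 104.13°  ·
  (2,3): δ = 131.95°  ·
  (2,4): δ = 102.66°  ·
  (2,5): δ = 65.11°  ·
  (2,6): δ = 43.44°  ✓
  (3,4): δ = 150.71°  ·
  (3,5): δ = 113.16°  ·
  (3,6): δ = 4.61°  ✓
  (4,5): δ = 142.45°  ·
  (4,6): δ = 33.90°  ✓
  (5,6): δ = 71.45°  ·
antipodal pairs: 8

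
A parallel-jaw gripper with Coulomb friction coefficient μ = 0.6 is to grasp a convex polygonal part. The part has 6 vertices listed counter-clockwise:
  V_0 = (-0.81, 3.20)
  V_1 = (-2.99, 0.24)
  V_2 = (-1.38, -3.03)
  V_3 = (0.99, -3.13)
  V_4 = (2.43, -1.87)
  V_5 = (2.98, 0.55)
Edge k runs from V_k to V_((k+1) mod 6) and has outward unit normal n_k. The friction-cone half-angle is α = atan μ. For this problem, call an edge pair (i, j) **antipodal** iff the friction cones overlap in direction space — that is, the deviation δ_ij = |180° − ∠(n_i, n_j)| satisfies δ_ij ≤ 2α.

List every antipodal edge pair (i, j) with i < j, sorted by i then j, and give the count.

α = atan 0.6 = 30.96°;  2α = 61.93°
n_0 = (-0.8052, +0.5930)
n_1 = (-0.8972, -0.4417)
n_2 = (-0.0422, -0.9991)
n_3 = (+0.6585, -0.7526)
n_4 = (+0.9751, -0.2216)
n_5 = (+0.5730, +0.8195)
  (0,1): δ = 117.42°  ·
  (0,2): δ = 56.04°  ✓
  (0,3): δ = 12.44°  ✓
  (0,4): δ = 23.57°  ✓
  (0,5): δ = 91.41°  ·
  (1,2): δ = 118.63°  ·
  (1,3): δ = 75.03°  ·
  (1,4): δ = 39.02°  ✓
  (1,5): δ = 28.82°  ✓
  (2,3): δ = 136.40°  ·
  (2,4): δ = 100.39°  ·
  (2,5): δ = 32.55°  ✓
  (3,4): δ = 143.99°  ·
  (3,5): δ = 76.15°  ·
  (4,5): δ = 112.16°  ·
antipodal pairs: 6

count = 6; pairs: (0,2), (0,3), (0,4), (1,4), (1,5), (2,5)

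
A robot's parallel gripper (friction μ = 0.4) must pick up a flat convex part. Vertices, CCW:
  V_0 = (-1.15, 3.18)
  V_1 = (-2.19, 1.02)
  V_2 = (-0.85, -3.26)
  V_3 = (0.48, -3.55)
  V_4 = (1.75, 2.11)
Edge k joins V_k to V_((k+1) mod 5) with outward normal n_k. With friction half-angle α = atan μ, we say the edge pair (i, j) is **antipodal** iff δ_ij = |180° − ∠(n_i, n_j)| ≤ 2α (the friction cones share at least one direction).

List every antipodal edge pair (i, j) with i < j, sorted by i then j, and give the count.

count = 3; pairs: (0,3), (1,3), (2,4)

α = atan 0.4 = 21.80°;  2α = 43.60°
n_0 = (-0.9010, +0.4338)
n_1 = (-0.9543, -0.2988)
n_2 = (-0.2130, -0.9770)
n_3 = (+0.9757, -0.2189)
n_4 = (+0.3462, +0.9382)
  (0,1): δ = 136.91°  ·
  (0,2): δ = 76.59°  ·
  (0,3): δ = 13.06°  ✓
  (0,4): δ = 95.46°  ·
  (1,2): δ = 119.69°  ·
  (1,3): δ = 30.03°  ✓
  (1,4): δ = 52.36°  ·
  (2,3): δ = 90.35°  ·
  (2,4): δ = 7.95°  ✓
  (3,4): δ = 97.61°  ·
antipodal pairs: 3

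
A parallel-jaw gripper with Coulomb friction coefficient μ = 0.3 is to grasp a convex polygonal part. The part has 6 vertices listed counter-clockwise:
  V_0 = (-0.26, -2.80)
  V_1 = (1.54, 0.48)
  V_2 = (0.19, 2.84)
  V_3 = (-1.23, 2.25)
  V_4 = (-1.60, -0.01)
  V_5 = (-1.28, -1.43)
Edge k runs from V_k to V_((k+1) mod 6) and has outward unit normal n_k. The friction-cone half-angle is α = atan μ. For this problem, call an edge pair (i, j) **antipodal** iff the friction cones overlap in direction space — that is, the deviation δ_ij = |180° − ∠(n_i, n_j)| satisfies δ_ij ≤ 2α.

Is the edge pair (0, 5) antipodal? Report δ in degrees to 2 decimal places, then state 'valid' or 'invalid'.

α = atan 0.3 = 16.70°;  2α = 33.40°
edge 0: e_0 = (+1.80, +3.28);  n_0 = (+0.8767, -0.4811)
edge 5: e_5 = (+1.02, -1.37);  n_5 = (-0.8021, -0.5972)
∠(n_0, n_5) = 114.57°
δ = |180° − 114.57°| = 65.43°
65.43° > 2α = 33.40°  →  invalid

δ = 65.43°, invalid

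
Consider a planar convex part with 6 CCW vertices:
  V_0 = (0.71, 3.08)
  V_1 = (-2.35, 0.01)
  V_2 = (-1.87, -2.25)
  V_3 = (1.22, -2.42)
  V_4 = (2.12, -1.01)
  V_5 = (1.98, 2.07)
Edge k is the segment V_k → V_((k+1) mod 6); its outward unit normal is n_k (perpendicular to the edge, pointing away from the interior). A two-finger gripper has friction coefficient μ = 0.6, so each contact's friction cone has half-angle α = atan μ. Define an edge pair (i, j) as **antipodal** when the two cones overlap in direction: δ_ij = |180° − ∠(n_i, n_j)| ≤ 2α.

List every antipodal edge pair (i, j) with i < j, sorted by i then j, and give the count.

α = atan 0.6 = 30.96°;  2α = 61.93°
n_0 = (-0.7083, +0.7060)
n_1 = (-0.9782, -0.2078)
n_2 = (-0.0549, -0.9985)
n_3 = (+0.8429, -0.5380)
n_4 = (+0.9990, +0.0454)
n_5 = (+0.6224, +0.7827)
  (0,1): δ = 123.10°  ·
  (0,2): δ = 48.24°  ✓
  (0,3): δ = 12.36°  ✓
  (0,4): δ = 47.51°  ✓
  (0,5): δ = 96.41°  ·
  (1,2): δ = 105.14°  ·
  (1,3): δ = 44.54°  ✓
  (1,4): δ = 9.39°  ✓
  (1,5): δ = 39.51°  ✓
  (2,3): δ = 119.40°  ·
  (2,4): δ = 84.25°  ·
  (2,5): δ = 35.35°  ✓
  (3,4): δ = 144.85°  ·
  (3,5): δ = 95.94°  ·
  (4,5): δ = 131.10°  ·
antipodal pairs: 7

count = 7; pairs: (0,2), (0,3), (0,4), (1,3), (1,4), (1,5), (2,5)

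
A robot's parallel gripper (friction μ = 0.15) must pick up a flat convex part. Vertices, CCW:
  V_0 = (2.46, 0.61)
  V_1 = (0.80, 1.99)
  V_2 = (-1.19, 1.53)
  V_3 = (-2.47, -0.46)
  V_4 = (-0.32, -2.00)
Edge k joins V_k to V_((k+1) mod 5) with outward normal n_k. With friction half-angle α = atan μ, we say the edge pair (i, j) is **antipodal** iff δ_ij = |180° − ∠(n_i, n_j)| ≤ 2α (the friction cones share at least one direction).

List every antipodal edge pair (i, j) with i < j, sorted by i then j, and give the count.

α = atan 0.15 = 8.53°;  2α = 17.06°
n_0 = (+0.6393, +0.7690)
n_1 = (-0.2252, +0.9743)
n_2 = (-0.8410, +0.5410)
n_3 = (-0.5823, -0.8130)
n_4 = (+0.6845, -0.7290)
  (0,1): δ = 127.25°  ·
  (0,2): δ = 83.01°  ·
  (0,3): δ = 4.12°  ✓
  (0,4): δ = 82.93°  ·
  (1,2): δ = 135.77°  ·
  (1,3): δ = 48.63°  ·
  (1,4): δ = 30.18°  ·
  (2,3): δ = 92.86°  ·
  (2,4): δ = 14.06°  ✓
  (3,4): δ = 101.19°  ·
antipodal pairs: 2

count = 2; pairs: (0,3), (2,4)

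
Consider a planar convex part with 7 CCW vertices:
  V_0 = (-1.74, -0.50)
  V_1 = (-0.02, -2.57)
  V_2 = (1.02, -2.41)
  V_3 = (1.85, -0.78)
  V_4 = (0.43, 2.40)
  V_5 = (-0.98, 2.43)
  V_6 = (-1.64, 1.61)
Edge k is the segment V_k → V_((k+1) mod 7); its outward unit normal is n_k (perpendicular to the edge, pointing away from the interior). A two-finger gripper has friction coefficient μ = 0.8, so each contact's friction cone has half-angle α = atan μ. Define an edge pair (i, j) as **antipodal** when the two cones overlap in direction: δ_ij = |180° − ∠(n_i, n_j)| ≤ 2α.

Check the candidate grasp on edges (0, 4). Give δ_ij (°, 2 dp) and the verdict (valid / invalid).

α = atan 0.8 = 38.66°;  2α = 77.32°
edge 0: e_0 = (+1.72, -2.07);  n_0 = (-0.7691, -0.6391)
edge 4: e_4 = (-1.41, +0.03);  n_4 = (+0.0213, +0.9998)
∠(n_0, n_4) = 130.94°
δ = |180° − 130.94°| = 49.06°
49.06° ≤ 2α = 77.32°  →  valid

δ = 49.06°, valid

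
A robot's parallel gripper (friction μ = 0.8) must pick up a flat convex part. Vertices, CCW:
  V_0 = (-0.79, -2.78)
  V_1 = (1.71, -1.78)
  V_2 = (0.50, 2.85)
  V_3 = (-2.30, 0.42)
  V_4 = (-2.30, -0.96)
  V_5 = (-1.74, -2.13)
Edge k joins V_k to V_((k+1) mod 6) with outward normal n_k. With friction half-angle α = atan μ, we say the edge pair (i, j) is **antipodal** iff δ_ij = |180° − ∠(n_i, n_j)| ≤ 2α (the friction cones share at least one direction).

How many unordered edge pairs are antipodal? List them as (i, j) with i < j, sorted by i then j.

α = atan 0.8 = 38.66°;  2α = 77.32°
n_0 = (+0.3714, -0.9285)
n_1 = (+0.9675, +0.2528)
n_2 = (-0.6554, +0.7552)
n_3 = (-1.0000, -0.0000)
n_4 = (-0.9020, -0.4317)
n_5 = (-0.5647, -0.8253)
  (0,1): δ = 97.16°  ·
  (0,2): δ = 19.15°  ✓
  (0,3): δ = 68.20°  ✓
  (0,4): δ = 93.78°  ·
  (0,5): δ = 123.82°  ·
  (1,2): δ = 63.69°  ✓
  (1,3): δ = 14.65°  ✓
  (1,4): δ = 10.93°  ✓
  (1,5): δ = 40.97°  ✓
  (2,3): δ = 130.95°  ·
  (2,4): δ = 105.38°  ·
  (2,5): δ = 75.33°  ✓
  (3,4): δ = 154.42°  ·
  (3,5): δ = 124.38°  ·
  (4,5): δ = 149.96°  ·
antipodal pairs: 7

count = 7; pairs: (0,2), (0,3), (1,2), (1,3), (1,4), (1,5), (2,5)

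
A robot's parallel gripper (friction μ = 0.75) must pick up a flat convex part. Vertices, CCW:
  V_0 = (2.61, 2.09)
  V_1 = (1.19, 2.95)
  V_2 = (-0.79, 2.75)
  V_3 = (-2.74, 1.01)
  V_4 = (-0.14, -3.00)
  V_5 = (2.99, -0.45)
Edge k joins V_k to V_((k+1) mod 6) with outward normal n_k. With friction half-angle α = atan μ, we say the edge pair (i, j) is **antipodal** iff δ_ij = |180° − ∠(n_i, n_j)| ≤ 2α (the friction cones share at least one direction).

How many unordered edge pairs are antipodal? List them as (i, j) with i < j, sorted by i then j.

α = atan 0.75 = 36.87°;  2α = 73.74°
n_0 = (+0.5180, +0.8554)
n_1 = (-0.1005, +0.9949)
n_2 = (-0.6658, +0.7461)
n_3 = (-0.8391, -0.5440)
n_4 = (+0.6316, -0.7753)
n_5 = (+0.9890, +0.1480)
  (0,1): δ = 143.03°  ·
  (0,2): δ = 107.06°  ·
  (0,3): δ = 25.84°  ✓
  (0,4): δ = 70.37°  ✓
  (0,5): δ = 129.71°  ·
  (1,2): δ = 144.03°  ·
  (1,3): δ = 62.81°  ✓
  (1,4): δ = 33.40°  ✓
  (1,5): δ = 92.74°  ·
  (2,3): δ = 98.78°  ·
  (2,4): δ = 2.57°  ✓
  (2,5): δ = 56.77°  ✓
  (3,4): δ = 83.79°  ·
  (3,5): δ = 24.45°  ✓
  (4,5): δ = 120.66°  ·
antipodal pairs: 7

count = 7; pairs: (0,3), (0,4), (1,3), (1,4), (2,4), (2,5), (3,5)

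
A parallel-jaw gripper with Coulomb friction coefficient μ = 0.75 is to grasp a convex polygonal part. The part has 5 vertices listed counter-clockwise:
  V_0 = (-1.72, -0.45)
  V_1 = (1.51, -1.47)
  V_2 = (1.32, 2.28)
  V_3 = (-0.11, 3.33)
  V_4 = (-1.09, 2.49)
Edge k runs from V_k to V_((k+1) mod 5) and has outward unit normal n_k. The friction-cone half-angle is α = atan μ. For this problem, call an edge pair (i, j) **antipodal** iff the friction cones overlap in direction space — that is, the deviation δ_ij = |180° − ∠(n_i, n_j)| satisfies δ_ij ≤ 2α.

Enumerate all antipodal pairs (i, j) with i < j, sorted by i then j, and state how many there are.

α = atan 0.75 = 36.87°;  2α = 73.74°
n_0 = (-0.3011, -0.9536)
n_1 = (+0.9987, +0.0506)
n_2 = (+0.5919, +0.8060)
n_3 = (-0.6508, +0.7593)
n_4 = (-0.9778, +0.2095)
  (0,1): δ = 69.57°  ✓
  (0,2): δ = 18.76°  ✓
  (0,3): δ = 58.13°  ✓
  (0,4): δ = 95.43°  ·
  (1,2): δ = 129.19°  ·
  (1,3): δ = 52.30°  ✓
  (1,4): δ = 15.00°  ✓
  (2,3): δ = 103.11°  ·
  (2,4): δ = 65.81°  ✓
  (3,4): δ = 142.70°  ·
antipodal pairs: 6

count = 6; pairs: (0,1), (0,2), (0,3), (1,3), (1,4), (2,4)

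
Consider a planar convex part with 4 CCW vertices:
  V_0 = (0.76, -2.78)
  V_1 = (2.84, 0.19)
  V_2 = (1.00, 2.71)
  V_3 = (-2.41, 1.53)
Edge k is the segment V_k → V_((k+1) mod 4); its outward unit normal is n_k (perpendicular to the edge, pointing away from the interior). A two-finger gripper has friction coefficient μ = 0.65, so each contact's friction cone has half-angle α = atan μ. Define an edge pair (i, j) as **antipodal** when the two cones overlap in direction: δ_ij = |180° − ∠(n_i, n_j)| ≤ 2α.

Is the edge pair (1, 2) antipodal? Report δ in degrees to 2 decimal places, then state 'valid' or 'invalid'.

δ = 107.05°, invalid

α = atan 0.65 = 33.02°;  2α = 66.05°
edge 1: e_1 = (-1.84, +2.52);  n_1 = (+0.8076, +0.5897)
edge 2: e_2 = (-3.41, -1.18);  n_2 = (-0.3270, +0.9450)
∠(n_1, n_2) = 72.95°
δ = |180° − 72.95°| = 107.05°
107.05° > 2α = 66.05°  →  invalid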